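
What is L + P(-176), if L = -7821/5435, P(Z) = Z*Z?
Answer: 168346739/5435 ≈ 30975.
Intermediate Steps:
P(Z) = Z**2
L = -7821/5435 (L = -7821*1/5435 = -7821/5435 ≈ -1.4390)
L + P(-176) = -7821/5435 + (-176)**2 = -7821/5435 + 30976 = 168346739/5435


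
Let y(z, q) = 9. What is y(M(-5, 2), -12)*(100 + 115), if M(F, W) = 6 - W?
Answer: 1935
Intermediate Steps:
y(M(-5, 2), -12)*(100 + 115) = 9*(100 + 115) = 9*215 = 1935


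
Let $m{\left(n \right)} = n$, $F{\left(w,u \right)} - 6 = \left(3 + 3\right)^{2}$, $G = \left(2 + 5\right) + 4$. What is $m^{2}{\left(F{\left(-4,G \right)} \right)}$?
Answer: $1764$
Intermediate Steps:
$G = 11$ ($G = 7 + 4 = 11$)
$F{\left(w,u \right)} = 42$ ($F{\left(w,u \right)} = 6 + \left(3 + 3\right)^{2} = 6 + 6^{2} = 6 + 36 = 42$)
$m^{2}{\left(F{\left(-4,G \right)} \right)} = 42^{2} = 1764$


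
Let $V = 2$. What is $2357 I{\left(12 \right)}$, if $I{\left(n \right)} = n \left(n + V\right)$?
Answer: $395976$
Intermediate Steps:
$I{\left(n \right)} = n \left(2 + n\right)$ ($I{\left(n \right)} = n \left(n + 2\right) = n \left(2 + n\right)$)
$2357 I{\left(12 \right)} = 2357 \cdot 12 \left(2 + 12\right) = 2357 \cdot 12 \cdot 14 = 2357 \cdot 168 = 395976$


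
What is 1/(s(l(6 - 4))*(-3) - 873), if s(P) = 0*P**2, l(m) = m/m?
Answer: -1/873 ≈ -0.0011455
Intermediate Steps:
l(m) = 1
s(P) = 0
1/(s(l(6 - 4))*(-3) - 873) = 1/(0*(-3) - 873) = 1/(0 - 873) = 1/(-873) = -1/873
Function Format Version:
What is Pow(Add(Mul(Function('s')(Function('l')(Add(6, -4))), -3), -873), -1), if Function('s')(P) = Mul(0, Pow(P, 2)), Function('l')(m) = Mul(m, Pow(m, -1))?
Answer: Rational(-1, 873) ≈ -0.0011455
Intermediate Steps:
Function('l')(m) = 1
Function('s')(P) = 0
Pow(Add(Mul(Function('s')(Function('l')(Add(6, -4))), -3), -873), -1) = Pow(Add(Mul(0, -3), -873), -1) = Pow(Add(0, -873), -1) = Pow(-873, -1) = Rational(-1, 873)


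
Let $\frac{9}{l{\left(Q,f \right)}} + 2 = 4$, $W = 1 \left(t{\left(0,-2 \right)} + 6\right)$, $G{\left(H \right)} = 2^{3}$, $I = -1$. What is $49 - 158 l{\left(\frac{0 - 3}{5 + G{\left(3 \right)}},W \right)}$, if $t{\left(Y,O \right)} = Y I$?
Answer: $-662$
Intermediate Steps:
$t{\left(Y,O \right)} = - Y$ ($t{\left(Y,O \right)} = Y \left(-1\right) = - Y$)
$G{\left(H \right)} = 8$
$W = 6$ ($W = 1 \left(\left(-1\right) 0 + 6\right) = 1 \left(0 + 6\right) = 1 \cdot 6 = 6$)
$l{\left(Q,f \right)} = \frac{9}{2}$ ($l{\left(Q,f \right)} = \frac{9}{-2 + 4} = \frac{9}{2}$)
$49 - 158 l{\left(\frac{0 - 3}{5 + G{\left(3 \right)}},W \right)} = 49 - 711 = -662$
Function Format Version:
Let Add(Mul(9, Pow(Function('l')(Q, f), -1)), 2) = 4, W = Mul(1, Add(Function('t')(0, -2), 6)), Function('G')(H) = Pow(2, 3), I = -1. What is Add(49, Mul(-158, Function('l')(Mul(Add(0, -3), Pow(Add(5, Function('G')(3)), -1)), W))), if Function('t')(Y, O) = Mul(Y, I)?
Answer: -662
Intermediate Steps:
Function('t')(Y, O) = Mul(-1, Y) (Function('t')(Y, O) = Mul(Y, -1) = Mul(-1, Y))
Function('G')(H) = 8
W = 6 (W = Mul(1, Add(Mul(-1, 0), 6)) = Mul(1, Add(0, 6)) = Mul(1, 6) = 6)
Function('l')(Q, f) = Rational(9, 2) (Function('l')(Q, f) = Mul(9, Pow(Add(-2, 4), -1)) = Mul(9, Pow(2, -1)) = Mul(9, Rational(1, 2)) = Rational(9, 2))
Add(49, Mul(-158, Function('l')(Mul(Add(0, -3), Pow(Add(5, Function('G')(3)), -1)), W))) = Add(49, Mul(-158, Rational(9, 2))) = Add(49, -711) = -662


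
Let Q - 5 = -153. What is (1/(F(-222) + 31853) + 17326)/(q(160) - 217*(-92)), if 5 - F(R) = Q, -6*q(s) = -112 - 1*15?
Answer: 1663607871/1918935733 ≈ 0.86694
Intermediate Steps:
Q = -148 (Q = 5 - 153 = -148)
q(s) = 127/6 (q(s) = -(-112 - 1*15)/6 = -(-112 - 15)/6 = -1/6*(-127) = 127/6)
F(R) = 153 (F(R) = 5 - 1*(-148) = 5 + 148 = 153)
(1/(F(-222) + 31853) + 17326)/(q(160) - 217*(-92)) = (1/(153 + 31853) + 17326)/(127/6 - 217*(-92)) = (1/32006 + 17326)/(127/6 + 19964) = (1/32006 + 17326)/(119911/6) = (554535957/32006)*(6/119911) = 1663607871/1918935733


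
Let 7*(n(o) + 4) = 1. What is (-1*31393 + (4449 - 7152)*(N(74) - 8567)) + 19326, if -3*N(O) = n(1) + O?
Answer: 162454129/7 ≈ 2.3208e+7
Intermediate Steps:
n(o) = -27/7 (n(o) = -4 + (⅐)*1 = -4 + ⅐ = -27/7)
N(O) = 9/7 - O/3 (N(O) = -(-27/7 + O)/3 = 9/7 - O/3)
(-1*31393 + (4449 - 7152)*(N(74) - 8567)) + 19326 = (-1*31393 + (4449 - 7152)*((9/7 - ⅓*74) - 8567)) + 19326 = (-31393 - 2703*((9/7 - 74/3) - 8567)) + 19326 = (-31393 - 2703*(-491/21 - 8567)) + 19326 = (-31393 - 2703*(-180398/21)) + 19326 = (-31393 + 162538598/7) + 19326 = 162318847/7 + 19326 = 162454129/7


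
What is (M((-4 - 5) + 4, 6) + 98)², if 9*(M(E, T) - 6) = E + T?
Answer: 877969/81 ≈ 10839.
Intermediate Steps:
M(E, T) = 6 + E/9 + T/9 (M(E, T) = 6 + (E + T)/9 = 6 + (E/9 + T/9) = 6 + E/9 + T/9)
(M((-4 - 5) + 4, 6) + 98)² = ((6 + ((-4 - 5) + 4)/9 + (⅑)*6) + 98)² = ((6 + (-9 + 4)/9 + ⅔) + 98)² = ((6 + (⅑)*(-5) + ⅔) + 98)² = ((6 - 5/9 + ⅔) + 98)² = (55/9 + 98)² = (937/9)² = 877969/81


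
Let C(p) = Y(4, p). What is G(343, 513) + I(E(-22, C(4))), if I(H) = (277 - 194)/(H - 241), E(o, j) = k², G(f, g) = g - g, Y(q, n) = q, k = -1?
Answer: -83/240 ≈ -0.34583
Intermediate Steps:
C(p) = 4
G(f, g) = 0
E(o, j) = 1 (E(o, j) = (-1)² = 1)
I(H) = 83/(-241 + H)
G(343, 513) + I(E(-22, C(4))) = 0 + 83/(-241 + 1) = 0 + 83/(-240) = 0 + 83*(-1/240) = 0 - 83/240 = -83/240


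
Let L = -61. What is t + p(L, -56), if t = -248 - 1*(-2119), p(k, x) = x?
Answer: 1815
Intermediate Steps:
t = 1871 (t = -248 + 2119 = 1871)
t + p(L, -56) = 1871 - 56 = 1815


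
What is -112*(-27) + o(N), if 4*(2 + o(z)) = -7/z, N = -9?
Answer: 108799/36 ≈ 3022.2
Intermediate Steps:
o(z) = -2 - 7/(4*z) (o(z) = -2 + (-7/z)/4 = -2 - 7/(4*z))
-112*(-27) + o(N) = -112*(-27) + (-2 - 7/4/(-9)) = 3024 + (-2 - 7/4*(-1/9)) = 3024 + (-2 + 7/36) = 3024 - 65/36 = 108799/36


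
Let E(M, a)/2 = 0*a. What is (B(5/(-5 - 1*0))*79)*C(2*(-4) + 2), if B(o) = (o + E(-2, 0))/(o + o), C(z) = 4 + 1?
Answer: 395/2 ≈ 197.50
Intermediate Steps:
E(M, a) = 0 (E(M, a) = 2*(0*a) = 2*0 = 0)
C(z) = 5
B(o) = ½ (B(o) = (o + 0)/(o + o) = o/((2*o)) = o*(1/(2*o)) = ½)
(B(5/(-5 - 1*0))*79)*C(2*(-4) + 2) = ((½)*79)*5 = (79/2)*5 = 395/2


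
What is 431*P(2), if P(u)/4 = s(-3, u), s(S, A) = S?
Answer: -5172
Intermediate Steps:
P(u) = -12 (P(u) = 4*(-3) = -12)
431*P(2) = 431*(-12) = -5172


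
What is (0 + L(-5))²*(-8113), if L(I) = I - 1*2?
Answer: -397537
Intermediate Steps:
L(I) = -2 + I (L(I) = I - 2 = -2 + I)
(0 + L(-5))²*(-8113) = (0 + (-2 - 5))²*(-8113) = (0 - 7)²*(-8113) = (-7)²*(-8113) = 49*(-8113) = -397537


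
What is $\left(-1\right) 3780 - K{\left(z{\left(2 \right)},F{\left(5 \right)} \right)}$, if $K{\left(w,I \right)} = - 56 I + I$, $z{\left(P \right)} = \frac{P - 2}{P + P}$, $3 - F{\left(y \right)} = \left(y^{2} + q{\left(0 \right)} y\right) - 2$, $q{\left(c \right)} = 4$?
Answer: $-5980$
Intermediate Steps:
$F{\left(y \right)} = 5 - y^{2} - 4 y$ ($F{\left(y \right)} = 3 - \left(\left(y^{2} + 4 y\right) - 2\right) = 3 - \left(-2 + y^{2} + 4 y\right) = 5 - y^{2} - 4 y$)
$z{\left(P \right)} = \frac{-2 + P}{2 P}$
$K{\left(w,I \right)} = - 55 I$
$\left(-1\right) 3780 - K{\left(z{\left(2 \right)},F{\left(5 \right)} \right)} = \left(-1\right) 3780 - - 55 \left(5 - 5^{2} - 20\right) = -3780 - - 55 \left(5 - 25 - 20\right) = -3780 - \left(-55\right) \left(-40\right) = -3780 - 2200 = -5980$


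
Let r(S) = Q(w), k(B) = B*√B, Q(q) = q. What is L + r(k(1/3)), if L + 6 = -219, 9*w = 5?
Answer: -2020/9 ≈ -224.44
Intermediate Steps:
w = 5/9 (w = (⅑)*5 = 5/9 ≈ 0.55556)
k(B) = B^(3/2)
L = -225 (L = -6 - 219 = -225)
r(S) = 5/9
L + r(k(1/3)) = -225 + 5/9 = -2020/9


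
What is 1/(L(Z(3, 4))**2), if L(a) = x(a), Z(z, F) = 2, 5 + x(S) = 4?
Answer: 1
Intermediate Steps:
x(S) = -1 (x(S) = -5 + 4 = -1)
L(a) = -1
1/(L(Z(3, 4))**2) = 1/((-1)**2) = 1/1 = 1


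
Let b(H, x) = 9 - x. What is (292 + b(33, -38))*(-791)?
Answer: -268149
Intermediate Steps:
(292 + b(33, -38))*(-791) = (292 + (9 - 1*(-38)))*(-791) = (292 + (9 + 38))*(-791) = (292 + 47)*(-791) = 339*(-791) = -268149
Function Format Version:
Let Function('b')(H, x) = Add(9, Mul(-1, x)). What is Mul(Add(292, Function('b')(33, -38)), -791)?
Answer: -268149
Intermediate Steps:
Mul(Add(292, Function('b')(33, -38)), -791) = Mul(Add(292, Add(9, Mul(-1, -38))), -791) = Mul(Add(292, Add(9, 38)), -791) = Mul(Add(292, 47), -791) = Mul(339, -791) = -268149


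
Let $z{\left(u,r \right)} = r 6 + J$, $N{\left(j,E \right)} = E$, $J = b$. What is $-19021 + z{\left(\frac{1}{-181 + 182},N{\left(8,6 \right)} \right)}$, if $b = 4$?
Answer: $-18981$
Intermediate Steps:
$J = 4$
$z{\left(u,r \right)} = 4 + 6 r$ ($z{\left(u,r \right)} = r 6 + 4 = 6 r + 4 = 4 + 6 r$)
$-19021 + z{\left(\frac{1}{-181 + 182},N{\left(8,6 \right)} \right)} = -19021 + \left(4 + 6 \cdot 6\right) = -19021 + \left(4 + 36\right) = -19021 + 40 = -18981$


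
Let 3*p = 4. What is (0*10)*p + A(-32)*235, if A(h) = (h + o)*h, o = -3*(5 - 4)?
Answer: 263200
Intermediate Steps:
p = 4/3 (p = (⅓)*4 = 4/3 ≈ 1.3333)
o = -3 (o = -3*1 = -3)
A(h) = h*(-3 + h) (A(h) = (h - 3)*h = (-3 + h)*h = h*(-3 + h))
(0*10)*p + A(-32)*235 = (0*10)*(4/3) - 32*(-3 - 32)*235 = 0*(4/3) - 32*(-35)*235 = 0 + 1120*235 = 0 + 263200 = 263200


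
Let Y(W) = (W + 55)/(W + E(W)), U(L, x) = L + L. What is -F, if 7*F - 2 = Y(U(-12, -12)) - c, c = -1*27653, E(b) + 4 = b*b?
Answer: -15154971/3836 ≈ -3950.7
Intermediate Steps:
U(L, x) = 2*L
E(b) = -4 + b² (E(b) = -4 + b*b = -4 + b²)
c = -27653
Y(W) = (55 + W)/(-4 + W + W²) (Y(W) = (W + 55)/(W + (-4 + W²)) = (55 + W)/(-4 + W + W²))
F = 15154971/3836 (F = 2/7 + ((55 + 2*(-12))/(-4 + 2*(-12) + (2*(-12))²) - 1*(-27653))/7 = 2/7 + ((55 - 24)/(-4 - 24 + (-24)²) + 27653)/7 = 2/7 + (31/(-4 - 24 + 576) + 27653)/7 = 2/7 + (31/548 + 27653)/7 = 2/7 + (⅐)*(15153875/548) = 2/7 + 15153875/3836 = 15154971/3836 ≈ 3950.7)
-F = -1*15154971/3836 = -15154971/3836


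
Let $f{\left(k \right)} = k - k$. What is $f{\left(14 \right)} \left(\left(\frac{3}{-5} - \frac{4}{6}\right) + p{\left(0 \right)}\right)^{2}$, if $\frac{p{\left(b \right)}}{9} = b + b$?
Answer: $0$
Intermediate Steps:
$p{\left(b \right)} = 18 b$ ($p{\left(b \right)} = 9 \left(b + b\right) = 9 \cdot 2 b = 18 b$)
$f{\left(k \right)} = 0$
$f{\left(14 \right)} \left(\left(\frac{3}{-5} - \frac{4}{6}\right) + p{\left(0 \right)}\right)^{2} = 0 \left(\left(\frac{3}{-5} - \frac{4}{6}\right) + 18 \cdot 0\right)^{2} = 0 \left(\left(3 \left(- \frac{1}{5}\right) - \frac{2}{3}\right) + 0\right)^{2} = 0 \left(\left(- \frac{3}{5} - \frac{2}{3}\right) + 0\right)^{2} = 0 \left(- \frac{19}{15} + 0\right)^{2} = 0 \left(- \frac{19}{15}\right)^{2} = 0 \cdot \frac{361}{225} = 0$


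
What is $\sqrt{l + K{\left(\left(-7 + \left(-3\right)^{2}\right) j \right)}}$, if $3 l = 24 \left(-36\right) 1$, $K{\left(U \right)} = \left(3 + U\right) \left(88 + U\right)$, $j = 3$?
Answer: $3 \sqrt{62} \approx 23.622$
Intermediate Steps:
$l = -288$ ($l = \frac{24 \left(-36\right) 1}{3} = \frac{\left(-864\right) 1}{3} = \frac{1}{3} \left(-864\right) = -288$)
$\sqrt{l + K{\left(\left(-7 + \left(-3\right)^{2}\right) j \right)}} = \sqrt{-288 + \left(264 + \left(\left(-7 + \left(-3\right)^{2}\right) 3\right)^{2} + 91 \left(-7 + \left(-3\right)^{2}\right) 3\right)} = \sqrt{-288 + \left(264 + \left(\left(-7 + 9\right) 3\right)^{2} + 91 \left(-7 + 9\right) 3\right)} = \sqrt{-288 + \left(264 + \left(2 \cdot 3\right)^{2} + 91 \cdot 2 \cdot 3\right)} = \sqrt{-288 + \left(264 + 6^{2} + 91 \cdot 6\right)} = \sqrt{-288 + \left(264 + 36 + 546\right)} = \sqrt{-288 + 846} = \sqrt{558} = 3 \sqrt{62}$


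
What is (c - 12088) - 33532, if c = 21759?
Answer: -23861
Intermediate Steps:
(c - 12088) - 33532 = (21759 - 12088) - 33532 = 9671 - 33532 = -23861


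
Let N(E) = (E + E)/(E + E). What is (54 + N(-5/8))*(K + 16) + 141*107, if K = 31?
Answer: 17672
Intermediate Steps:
N(E) = 1 (N(E) = (2*E)/((2*E)) = (2*E)*(1/(2*E)) = 1)
(54 + N(-5/8))*(K + 16) + 141*107 = (54 + 1)*(31 + 16) + 141*107 = 55*47 + 15087 = 2585 + 15087 = 17672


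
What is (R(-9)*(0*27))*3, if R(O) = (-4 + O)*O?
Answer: 0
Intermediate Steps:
R(O) = O*(-4 + O)
(R(-9)*(0*27))*3 = ((-9*(-4 - 9))*(0*27))*3 = (-9*(-13)*0)*3 = (117*0)*3 = 0*3 = 0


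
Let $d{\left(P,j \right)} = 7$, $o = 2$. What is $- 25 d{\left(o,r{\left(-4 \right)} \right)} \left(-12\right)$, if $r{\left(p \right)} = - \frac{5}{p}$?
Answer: $2100$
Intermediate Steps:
$- 25 d{\left(o,r{\left(-4 \right)} \right)} \left(-12\right) = \left(-25\right) 7 \left(-12\right) = \left(-175\right) \left(-12\right) = 2100$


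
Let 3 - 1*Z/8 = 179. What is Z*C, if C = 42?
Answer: -59136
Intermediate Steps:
Z = -1408 (Z = 24 - 8*179 = 24 - 1432 = -1408)
Z*C = -1408*42 = -59136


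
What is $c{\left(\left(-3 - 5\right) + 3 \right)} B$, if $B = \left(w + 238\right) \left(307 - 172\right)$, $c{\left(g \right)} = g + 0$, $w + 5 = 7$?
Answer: $-162000$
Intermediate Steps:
$w = 2$ ($w = -5 + 7 = 2$)
$c{\left(g \right)} = g$
$B = 32400$ ($B = \left(2 + 238\right) \left(307 - 172\right) = 240 \cdot 135 = 32400$)
$c{\left(\left(-3 - 5\right) + 3 \right)} B = \left(\left(-3 - 5\right) + 3\right) 32400 = \left(-8 + 3\right) 32400 = \left(-5\right) 32400 = -162000$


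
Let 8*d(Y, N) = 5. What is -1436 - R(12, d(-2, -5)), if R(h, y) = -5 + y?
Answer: -11453/8 ≈ -1431.6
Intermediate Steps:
d(Y, N) = 5/8 (d(Y, N) = (⅛)*5 = 5/8)
-1436 - R(12, d(-2, -5)) = -1436 - (-5 + 5/8) = -1436 - 1*(-35/8) = -1436 + 35/8 = -11453/8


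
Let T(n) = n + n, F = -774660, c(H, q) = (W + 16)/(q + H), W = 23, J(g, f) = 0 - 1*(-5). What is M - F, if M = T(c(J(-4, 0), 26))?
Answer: 24014538/31 ≈ 7.7466e+5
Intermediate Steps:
J(g, f) = 5 (J(g, f) = 0 + 5 = 5)
c(H, q) = 39/(H + q) (c(H, q) = (23 + 16)/(q + H) = 39/(H + q))
T(n) = 2*n
M = 78/31 (M = 2*(39/(5 + 26)) = 2*(39/31) = 78/31 ≈ 2.5161)
M - F = 78/31 - 1*(-774660) = 78/31 + 774660 = 24014538/31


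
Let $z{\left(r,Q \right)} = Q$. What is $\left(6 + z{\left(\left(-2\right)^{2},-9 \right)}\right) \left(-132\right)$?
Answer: $396$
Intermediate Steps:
$\left(6 + z{\left(\left(-2\right)^{2},-9 \right)}\right) \left(-132\right) = \left(6 - 9\right) \left(-132\right) = \left(-3\right) \left(-132\right) = 396$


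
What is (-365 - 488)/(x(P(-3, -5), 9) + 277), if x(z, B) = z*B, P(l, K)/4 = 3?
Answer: -853/385 ≈ -2.2156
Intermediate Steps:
P(l, K) = 12 (P(l, K) = 4*3 = 12)
x(z, B) = B*z
(-365 - 488)/(x(P(-3, -5), 9) + 277) = (-365 - 488)/(9*12 + 277) = -853/(108 + 277) = -853/385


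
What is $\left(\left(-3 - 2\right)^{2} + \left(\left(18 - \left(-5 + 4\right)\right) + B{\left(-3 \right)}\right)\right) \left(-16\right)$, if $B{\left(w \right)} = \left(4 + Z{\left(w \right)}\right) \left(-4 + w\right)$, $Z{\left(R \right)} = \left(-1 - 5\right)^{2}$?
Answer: $3776$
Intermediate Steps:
$Z{\left(R \right)} = 36$ ($Z{\left(R \right)} = \left(-6\right)^{2} = 36$)
$B{\left(w \right)} = -160 + 40 w$ ($B{\left(w \right)} = \left(4 + 36\right) \left(-4 + w\right) = 40 \left(-4 + w\right) = -160 + 40 w$)
$\left(\left(-3 - 2\right)^{2} + \left(\left(18 - \left(-5 + 4\right)\right) + B{\left(-3 \right)}\right)\right) \left(-16\right) = \left(\left(-3 - 2\right)^{2} + \left(\left(18 - \left(-5 + 4\right)\right) + \left(-160 + 40 \left(-3\right)\right)\right)\right) \left(-16\right) = \left(\left(-5\right)^{2} + \left(\left(18 - -1\right) - 280\right)\right) \left(-16\right) = \left(25 + \left(\left(18 + 1\right) - 280\right)\right) \left(-16\right) = \left(25 + \left(19 - 280\right)\right) \left(-16\right) = \left(25 - 261\right) \left(-16\right) = \left(-236\right) \left(-16\right) = 3776$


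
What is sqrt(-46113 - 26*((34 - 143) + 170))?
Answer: I*sqrt(47699) ≈ 218.4*I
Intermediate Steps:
sqrt(-46113 - 26*((34 - 143) + 170)) = sqrt(-46113 - 26*(-109 + 170)) = sqrt(-46113 - 26*61) = sqrt(-46113 - 1586) = sqrt(-47699) = I*sqrt(47699)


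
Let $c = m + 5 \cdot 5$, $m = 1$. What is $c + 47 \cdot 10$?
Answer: $496$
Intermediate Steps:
$c = 26$ ($c = 1 + 5 \cdot 5 = 1 + 25 = 26$)
$c + 47 \cdot 10 = 26 + 47 \cdot 10 = 26 + 470 = 496$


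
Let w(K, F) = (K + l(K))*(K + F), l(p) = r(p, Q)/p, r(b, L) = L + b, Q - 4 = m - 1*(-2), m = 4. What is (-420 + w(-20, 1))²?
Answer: 9801/4 ≈ 2450.3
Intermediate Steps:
Q = 10 (Q = 4 + (4 - 1*(-2)) = 4 + (4 + 2) = 4 + 6 = 10)
l(p) = (10 + p)/p
w(K, F) = (F + K)*(K + (10 + K)/K) (w(K, F) = (K + (10 + K)/K)*(K + F) = (K + (10 + K)/K)*(F + K) = (F + K)*(K + (10 + K)/K))
(-420 + w(-20, 1))² = (-420 + (10 + 1 - 20 + (-20)² + 1*(-20) + 10*1/(-20)))² = (-420 + (10 + 1 - 20 + 400 - 20 + 10*1*(-1/20)))² = (-420 + (10 + 1 - 20 + 400 - 20 - ½))² = (-420 + 741/2)² = (-99/2)² = 9801/4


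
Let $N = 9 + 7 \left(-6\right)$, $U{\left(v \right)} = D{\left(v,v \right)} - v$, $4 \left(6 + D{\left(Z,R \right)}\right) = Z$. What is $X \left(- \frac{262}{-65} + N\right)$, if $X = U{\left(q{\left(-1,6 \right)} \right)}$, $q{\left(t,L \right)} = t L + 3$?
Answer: $\frac{5649}{52} \approx 108.63$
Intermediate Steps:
$D{\left(Z,R \right)} = -6 + \frac{Z}{4}$
$q{\left(t,L \right)} = 3 + L t$ ($q{\left(t,L \right)} = L t + 3 = 3 + L t$)
$U{\left(v \right)} = -6 - \frac{3 v}{4}$ ($U{\left(v \right)} = \left(-6 + \frac{v}{4}\right) - v = -6 - \frac{3 v}{4}$)
$N = -33$ ($N = 9 - 42 = -33$)
$X = - \frac{15}{4}$ ($X = -6 - \frac{3 \left(3 + 6 \left(-1\right)\right)}{4} = -6 - \frac{3 \left(3 - 6\right)}{4} = -6 - - \frac{9}{4} = -6 + \frac{9}{4} = - \frac{15}{4} \approx -3.75$)
$X \left(- \frac{262}{-65} + N\right) = - \frac{15 \left(- \frac{262}{-65} - 33\right)}{4} = - \frac{15 \left(\left(-262\right) \left(- \frac{1}{65}\right) - 33\right)}{4} = - \frac{15 \left(\frac{262}{65} - 33\right)}{4} = \left(- \frac{15}{4}\right) \left(- \frac{1883}{65}\right) = \frac{5649}{52}$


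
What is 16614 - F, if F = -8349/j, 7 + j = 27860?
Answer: 20119917/1211 ≈ 16614.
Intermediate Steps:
j = 27853 (j = -7 + 27860 = 27853)
F = -363/1211 (F = -8349/27853 = -8349*1/27853 = -363/1211 ≈ -0.29975)
16614 - F = 16614 - 1*(-363/1211) = 16614 + 363/1211 = 20119917/1211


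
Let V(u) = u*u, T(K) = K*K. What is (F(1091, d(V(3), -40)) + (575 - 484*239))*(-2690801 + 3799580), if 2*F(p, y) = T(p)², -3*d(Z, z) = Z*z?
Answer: 1570883303426775261/2 ≈ 7.8544e+17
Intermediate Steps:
T(K) = K²
V(u) = u²
d(Z, z) = -Z*z/3
F(p, y) = p⁴/2 (F(p, y) = (p²)²/2 = p⁴/2)
(F(1091, d(V(3), -40)) + (575 - 484*239))*(-2690801 + 3799580) = ((½)*1091⁴ + (575 - 484*239))*(-2690801 + 3799580) = ((½)*1416768858961 + (575 - 115676))*1108779 = (1416768858961/2 - 115101)*1108779 = (1416768628759/2)*1108779 = 1570883303426775261/2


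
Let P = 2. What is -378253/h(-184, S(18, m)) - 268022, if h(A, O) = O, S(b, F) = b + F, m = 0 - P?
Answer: -4666605/16 ≈ -2.9166e+5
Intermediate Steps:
m = -2 (m = 0 - 1*2 = 0 - 2 = -2)
S(b, F) = F + b
-378253/h(-184, S(18, m)) - 268022 = -378253/(-2 + 18) - 268022 = -378253/16 - 268022 = -4666605/16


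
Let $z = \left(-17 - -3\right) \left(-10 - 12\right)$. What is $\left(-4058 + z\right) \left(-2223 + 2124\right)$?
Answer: $371250$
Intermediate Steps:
$z = 308$ ($z = \left(-17 + 3\right) \left(-22\right) = \left(-14\right) \left(-22\right) = 308$)
$\left(-4058 + z\right) \left(-2223 + 2124\right) = \left(-4058 + 308\right) \left(-2223 + 2124\right) = \left(-3750\right) \left(-99\right) = 371250$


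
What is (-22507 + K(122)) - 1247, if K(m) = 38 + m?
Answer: -23594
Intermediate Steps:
(-22507 + K(122)) - 1247 = (-22507 + (38 + 122)) - 1247 = (-22507 + 160) - 1247 = -22347 - 1247 = -23594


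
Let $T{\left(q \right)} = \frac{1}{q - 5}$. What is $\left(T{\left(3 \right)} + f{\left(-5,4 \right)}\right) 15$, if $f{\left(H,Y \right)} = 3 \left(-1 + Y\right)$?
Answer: $\frac{255}{2} \approx 127.5$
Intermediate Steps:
$T{\left(q \right)} = \frac{1}{-5 + q}$
$f{\left(H,Y \right)} = -3 + 3 Y$
$\left(T{\left(3 \right)} + f{\left(-5,4 \right)}\right) 15 = \left(\frac{1}{-5 + 3} + \left(-3 + 3 \cdot 4\right)\right) 15 = \left(\frac{1}{-2} + \left(-3 + 12\right)\right) 15 = \left(- \frac{1}{2} + 9\right) 15 = \frac{17}{2} \cdot 15 = \frac{255}{2}$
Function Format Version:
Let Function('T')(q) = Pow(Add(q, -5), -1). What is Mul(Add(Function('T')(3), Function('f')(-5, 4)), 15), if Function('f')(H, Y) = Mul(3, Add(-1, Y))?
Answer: Rational(255, 2) ≈ 127.50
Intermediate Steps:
Function('T')(q) = Pow(Add(-5, q), -1)
Function('f')(H, Y) = Add(-3, Mul(3, Y))
Mul(Add(Function('T')(3), Function('f')(-5, 4)), 15) = Mul(Add(Pow(Add(-5, 3), -1), Add(-3, Mul(3, 4))), 15) = Mul(Add(Pow(-2, -1), Add(-3, 12)), 15) = Mul(Add(Rational(-1, 2), 9), 15) = Mul(Rational(17, 2), 15) = Rational(255, 2)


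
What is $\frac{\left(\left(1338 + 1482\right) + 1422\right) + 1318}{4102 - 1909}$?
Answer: $\frac{5560}{2193} \approx 2.5353$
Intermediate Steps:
$\frac{\left(\left(1338 + 1482\right) + 1422\right) + 1318}{4102 - 1909} = \frac{\left(2820 + 1422\right) + 1318}{2193} = \left(4242 + 1318\right) \frac{1}{2193} = 5560 \cdot \frac{1}{2193} = \frac{5560}{2193}$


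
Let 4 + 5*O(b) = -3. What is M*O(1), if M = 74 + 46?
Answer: -168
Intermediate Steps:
M = 120
O(b) = -7/5 (O(b) = -⅘ + (⅕)*(-3) = -⅘ - ⅗ = -7/5)
M*O(1) = 120*(-7/5) = -168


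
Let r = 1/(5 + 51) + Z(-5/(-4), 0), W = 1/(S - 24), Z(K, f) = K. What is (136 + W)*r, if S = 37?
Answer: 125599/728 ≈ 172.53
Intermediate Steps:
W = 1/13 (W = 1/(37 - 24) = 1/13 ≈ 0.076923)
r = 71/56 (r = 1/(5 + 51) - 5/(-4) = 1/56 - 5*(-1/4) = 1/56 + 5/4 = 71/56 ≈ 1.2679)
(136 + W)*r = (136 + 1/13)*(71/56) = (1769/13)*(71/56) = 125599/728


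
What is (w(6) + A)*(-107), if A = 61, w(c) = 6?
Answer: -7169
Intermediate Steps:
(w(6) + A)*(-107) = (6 + 61)*(-107) = 67*(-107) = -7169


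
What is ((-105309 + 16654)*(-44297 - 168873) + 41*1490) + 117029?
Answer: 18898764469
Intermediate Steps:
((-105309 + 16654)*(-44297 - 168873) + 41*1490) + 117029 = (-88655*(-213170) + 61090) + 117029 = (18898586350 + 61090) + 117029 = 18898647440 + 117029 = 18898764469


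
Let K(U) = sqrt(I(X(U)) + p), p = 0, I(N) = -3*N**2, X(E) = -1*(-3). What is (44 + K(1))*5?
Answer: 220 + 15*I*sqrt(3) ≈ 220.0 + 25.981*I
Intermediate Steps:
X(E) = 3
K(U) = 3*I*sqrt(3) (K(U) = sqrt(-3*3**2 + 0) = sqrt(-3*9 + 0) = sqrt(-27 + 0) = sqrt(-27) = 3*I*sqrt(3))
(44 + K(1))*5 = (44 + 3*I*sqrt(3))*5 = 220 + 15*I*sqrt(3)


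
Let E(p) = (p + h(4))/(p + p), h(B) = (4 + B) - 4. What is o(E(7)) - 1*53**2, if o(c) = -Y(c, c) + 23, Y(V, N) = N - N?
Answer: -2786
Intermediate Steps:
Y(V, N) = 0
h(B) = B
E(p) = (4 + p)/(2*p) (E(p) = (p + 4)/(p + p) = (4 + p)/((2*p)) = (4 + p)*(1/(2*p)) = (4 + p)/(2*p))
o(c) = 23 (o(c) = -1*0 + 23 = 0 + 23 = 23)
o(E(7)) - 1*53**2 = 23 - 1*53**2 = 23 - 1*2809 = 23 - 2809 = -2786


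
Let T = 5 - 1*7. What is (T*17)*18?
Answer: -612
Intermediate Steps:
T = -2 (T = 5 - 7 = -2)
(T*17)*18 = -2*17*18 = -34*18 = -612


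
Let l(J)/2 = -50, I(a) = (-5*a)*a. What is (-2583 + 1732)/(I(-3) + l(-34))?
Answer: 851/145 ≈ 5.8690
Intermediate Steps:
I(a) = -5*a²
l(J) = -100 (l(J) = 2*(-50) = -100)
(-2583 + 1732)/(I(-3) + l(-34)) = (-2583 + 1732)/(-5*(-3)² - 100) = -851/(-5*9 - 100) = -851/(-45 - 100) = -851/(-145) = -851*(-1/145) = 851/145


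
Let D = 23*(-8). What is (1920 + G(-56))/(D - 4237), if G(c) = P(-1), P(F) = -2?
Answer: -1918/4421 ≈ -0.43384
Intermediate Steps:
G(c) = -2
D = -184
(1920 + G(-56))/(D - 4237) = (1920 - 2)/(-184 - 4237) = 1918/(-4421) = 1918*(-1/4421) = -1918/4421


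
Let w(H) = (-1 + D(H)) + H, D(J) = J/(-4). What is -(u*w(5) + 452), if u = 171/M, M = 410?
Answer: -743161/1640 ≈ -453.15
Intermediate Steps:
D(J) = -J/4 (D(J) = J*(-1/4) = -J/4)
u = 171/410 ≈ 0.41707
w(H) = -1 + 3*H/4 (w(H) = (-1 - H/4) + H = -1 + 3*H/4)
-(u*w(5) + 452) = -(171*(-1 + (3/4)*5)/410 + 452) = -(171*(-1 + 15/4)/410 + 452) = -((171/410)*(11/4) + 452) = -(1881/1640 + 452) = -1*743161/1640 = -743161/1640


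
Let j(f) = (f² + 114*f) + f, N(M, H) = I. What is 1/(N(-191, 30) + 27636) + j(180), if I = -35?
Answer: 1465613101/27601 ≈ 53100.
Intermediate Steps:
N(M, H) = -35
j(f) = f² + 115*f
1/(N(-191, 30) + 27636) + j(180) = 1/(-35 + 27636) + 180*(115 + 180) = 1/27601 + 180*295 = 1/27601 + 53100 = 1465613101/27601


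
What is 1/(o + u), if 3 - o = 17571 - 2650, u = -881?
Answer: -1/15799 ≈ -6.3295e-5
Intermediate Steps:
o = -14918 (o = 3 - (17571 - 2650) = 3 - 1*14921 = 3 - 14921 = -14918)
1/(o + u) = 1/(-14918 - 881) = 1/(-15799) = -1/15799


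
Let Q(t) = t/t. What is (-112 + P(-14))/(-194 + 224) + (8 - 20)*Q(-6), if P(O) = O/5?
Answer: -1187/75 ≈ -15.827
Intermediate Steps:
P(O) = O/5 (P(O) = O*(⅕) = O/5)
Q(t) = 1
(-112 + P(-14))/(-194 + 224) + (8 - 20)*Q(-6) = (-112 + (⅕)*(-14))/(-194 + 224) + (8 - 20)*1 = (-112 - 14/5)/30 - 12*1 = -574/5*1/30 - 12 = -287/75 - 12 = -1187/75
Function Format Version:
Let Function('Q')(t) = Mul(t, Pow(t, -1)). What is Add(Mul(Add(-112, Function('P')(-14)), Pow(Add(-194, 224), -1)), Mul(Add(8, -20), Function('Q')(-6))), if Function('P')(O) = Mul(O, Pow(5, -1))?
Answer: Rational(-1187, 75) ≈ -15.827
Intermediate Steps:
Function('P')(O) = Mul(Rational(1, 5), O) (Function('P')(O) = Mul(O, Rational(1, 5)) = Mul(Rational(1, 5), O))
Function('Q')(t) = 1
Add(Mul(Add(-112, Function('P')(-14)), Pow(Add(-194, 224), -1)), Mul(Add(8, -20), Function('Q')(-6))) = Add(Mul(Add(-112, Mul(Rational(1, 5), -14)), Pow(Add(-194, 224), -1)), Mul(Add(8, -20), 1)) = Add(Mul(Add(-112, Rational(-14, 5)), Pow(30, -1)), Mul(-12, 1)) = Add(Mul(Rational(-574, 5), Rational(1, 30)), -12) = Add(Rational(-287, 75), -12) = Rational(-1187, 75)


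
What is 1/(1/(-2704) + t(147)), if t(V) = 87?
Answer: 2704/235247 ≈ 0.011494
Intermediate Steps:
1/(1/(-2704) + t(147)) = 1/(1/(-2704) + 87) = 1/(-1/2704 + 87) = 1/(235247/2704) = 2704/235247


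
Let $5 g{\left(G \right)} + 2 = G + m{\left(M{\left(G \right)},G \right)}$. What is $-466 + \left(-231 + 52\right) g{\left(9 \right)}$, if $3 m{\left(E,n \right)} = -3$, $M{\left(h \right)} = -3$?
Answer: $- \frac{3404}{5} \approx -680.8$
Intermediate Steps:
$m{\left(E,n \right)} = -1$ ($m{\left(E,n \right)} = \frac{1}{3} \left(-3\right) = -1$)
$g{\left(G \right)} = - \frac{3}{5} + \frac{G}{5}$ ($g{\left(G \right)} = - \frac{2}{5} + \frac{G - 1}{5} = - \frac{2}{5} + \frac{-1 + G}{5} = - \frac{2}{5} + \left(- \frac{1}{5} + \frac{G}{5}\right) = - \frac{3}{5} + \frac{G}{5}$)
$-466 + \left(-231 + 52\right) g{\left(9 \right)} = -466 + \left(-231 + 52\right) \left(- \frac{3}{5} + \frac{1}{5} \cdot 9\right) = -466 - 179 \left(- \frac{3}{5} + \frac{9}{5}\right) = -466 - \frac{1074}{5} = - \frac{3404}{5}$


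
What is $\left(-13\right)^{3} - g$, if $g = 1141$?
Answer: $-3338$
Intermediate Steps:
$\left(-13\right)^{3} - g = \left(-13\right)^{3} - 1141 = -2197 - 1141 = -3338$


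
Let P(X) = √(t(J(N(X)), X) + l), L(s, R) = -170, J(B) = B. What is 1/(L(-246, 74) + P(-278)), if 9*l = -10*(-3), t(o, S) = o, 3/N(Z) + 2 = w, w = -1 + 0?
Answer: -510/86693 - √21/86693 ≈ -0.0059357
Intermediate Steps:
w = -1
N(Z) = -1 (N(Z) = 3/(-2 - 1) = 3/(-3) = 3*(-⅓) = -1)
l = 10/3 (l = (-10*(-3))/9 = (⅑)*30 = 10/3 ≈ 3.3333)
P(X) = √21/3 (P(X) = √(-1 + 10/3) = √(7/3) = √21/3)
1/(L(-246, 74) + P(-278)) = 1/(-170 + √21/3)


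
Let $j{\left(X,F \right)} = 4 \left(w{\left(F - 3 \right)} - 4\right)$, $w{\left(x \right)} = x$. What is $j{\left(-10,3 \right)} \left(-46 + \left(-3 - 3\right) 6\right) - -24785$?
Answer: $26097$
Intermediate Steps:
$j{\left(X,F \right)} = -28 + 4 F$ ($j{\left(X,F \right)} = 4 \left(\left(F - 3\right) - 4\right) = 4 \left(\left(-3 + F\right) - 4\right) = 4 \left(-7 + F\right) = -28 + 4 F$)
$j{\left(-10,3 \right)} \left(-46 + \left(-3 - 3\right) 6\right) - -24785 = \left(-28 + 4 \cdot 3\right) \left(-46 + \left(-3 - 3\right) 6\right) - -24785 = \left(-28 + 12\right) \left(-46 - 36\right) + 24785 = - 16 \left(-46 - 36\right) + 24785 = \left(-16\right) \left(-82\right) + 24785 = 1312 + 24785 = 26097$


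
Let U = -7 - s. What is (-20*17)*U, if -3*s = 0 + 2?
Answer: 6460/3 ≈ 2153.3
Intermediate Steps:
s = -2/3 (s = -(0 + 2)/3 = -1/3*2 = -2/3 ≈ -0.66667)
U = -19/3 (U = -7 - 1*(-2/3) = -7 + 2/3 = -19/3 ≈ -6.3333)
(-20*17)*U = -20*17*(-19/3) = -340*(-19/3) = 6460/3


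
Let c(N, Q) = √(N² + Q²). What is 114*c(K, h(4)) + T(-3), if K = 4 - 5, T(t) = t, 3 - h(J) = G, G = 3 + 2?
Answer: -3 + 114*√5 ≈ 251.91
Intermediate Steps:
G = 5
h(J) = -2 (h(J) = 3 - 1*5 = 3 - 5 = -2)
K = -1
114*c(K, h(4)) + T(-3) = 114*√((-1)² + (-2)²) - 3 = 114*√(1 + 4) - 3 = 114*√5 - 3 = -3 + 114*√5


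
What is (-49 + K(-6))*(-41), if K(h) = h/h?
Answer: 1968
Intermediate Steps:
K(h) = 1
(-49 + K(-6))*(-41) = (-49 + 1)*(-41) = -48*(-41) = 1968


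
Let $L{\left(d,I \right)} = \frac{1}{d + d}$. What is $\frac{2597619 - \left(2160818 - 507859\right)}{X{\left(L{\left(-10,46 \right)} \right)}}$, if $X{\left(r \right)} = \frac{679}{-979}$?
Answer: $- \frac{924822140}{679} \approx -1.362 \cdot 10^{6}$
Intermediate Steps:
$L{\left(d,I \right)} = \frac{1}{2 d}$
$X{\left(r \right)} = - \frac{679}{979}$ ($X{\left(r \right)} = 679 \left(- \frac{1}{979}\right) = - \frac{679}{979}$)
$\frac{2597619 - \left(2160818 - 507859\right)}{X{\left(L{\left(-10,46 \right)} \right)}} = \frac{2597619 - \left(2160818 - 507859\right)}{- \frac{679}{979}} = \left(2597619 - \left(2160818 - 507859\right)\right) \left(- \frac{979}{679}\right) = \left(2597619 - 1652959\right) \left(- \frac{979}{679}\right) = 944660 \left(- \frac{979}{679}\right) = - \frac{924822140}{679}$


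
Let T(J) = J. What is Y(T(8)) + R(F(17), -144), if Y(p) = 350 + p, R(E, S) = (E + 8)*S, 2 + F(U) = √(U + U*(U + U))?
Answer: -506 - 144*√595 ≈ -4018.5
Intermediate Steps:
F(U) = -2 + √(U + 2*U²) (F(U) = -2 + √(U + U*(U + U)) = -2 + √(U + U*(2*U)) = -2 + √(U + 2*U²))
R(E, S) = S*(8 + E) (R(E, S) = (8 + E)*S = S*(8 + E))
Y(T(8)) + R(F(17), -144) = (350 + 8) - 144*(8 + (-2 + √(17*(1 + 2*17)))) = 358 - 144*(8 + (-2 + √(17*(1 + 34)))) = 358 - 144*(8 + (-2 + √(17*35))) = 358 - 144*(8 + (-2 + √595)) = 358 - 144*(6 + √595) = 358 + (-864 - 144*√595) = -506 - 144*√595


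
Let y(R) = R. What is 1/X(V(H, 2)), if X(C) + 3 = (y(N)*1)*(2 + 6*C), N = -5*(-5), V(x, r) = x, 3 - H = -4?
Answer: 1/1097 ≈ 0.00091158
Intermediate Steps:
H = 7 (H = 3 - 1*(-4) = 3 + 4 = 7)
N = 25
X(C) = 47 + 150*C (X(C) = -3 + (25*1)*(2 + 6*C) = -3 + 25*(2 + 6*C) = -3 + (50 + 150*C) = 47 + 150*C)
1/X(V(H, 2)) = 1/(47 + 150*7) = 1/(47 + 1050) = 1/1097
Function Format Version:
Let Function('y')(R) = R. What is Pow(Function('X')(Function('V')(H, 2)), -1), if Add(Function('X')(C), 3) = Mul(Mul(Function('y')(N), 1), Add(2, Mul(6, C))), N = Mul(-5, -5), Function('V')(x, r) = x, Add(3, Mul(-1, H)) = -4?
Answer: Rational(1, 1097) ≈ 0.00091158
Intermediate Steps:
H = 7 (H = Add(3, Mul(-1, -4)) = Add(3, 4) = 7)
N = 25
Function('X')(C) = Add(47, Mul(150, C)) (Function('X')(C) = Add(-3, Mul(Mul(25, 1), Add(2, Mul(6, C)))) = Add(-3, Mul(25, Add(2, Mul(6, C)))) = Add(-3, Add(50, Mul(150, C))) = Add(47, Mul(150, C)))
Pow(Function('X')(Function('V')(H, 2)), -1) = Pow(Add(47, Mul(150, 7)), -1) = Pow(Add(47, 1050), -1) = Pow(1097, -1) = Rational(1, 1097)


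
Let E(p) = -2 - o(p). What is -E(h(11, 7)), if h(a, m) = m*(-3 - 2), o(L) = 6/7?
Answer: 20/7 ≈ 2.8571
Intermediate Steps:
o(L) = 6/7 (o(L) = 6*(1/7) = 6/7)
h(a, m) = -5*m (h(a, m) = m*(-5) = -5*m)
E(p) = -20/7 (E(p) = -2 - 1*6/7 = -2 - 6/7 = -20/7)
-E(h(11, 7)) = -1*(-20/7) = 20/7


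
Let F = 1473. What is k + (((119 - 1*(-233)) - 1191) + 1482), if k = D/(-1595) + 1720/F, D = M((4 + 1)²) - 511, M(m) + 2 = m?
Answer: 1514148929/2349435 ≈ 644.47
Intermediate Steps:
M(m) = -2 + m
D = -488 (D = (-2 + (4 + 1)²) - 511 = (-2 + 5²) - 511 = (-2 + 25) - 511 = 23 - 511 = -488)
k = 3462224/2349435 (k = -488/(-1595) + 1720/1473 = -488*(-1/1595) + 1720*(1/1473) = 488/1595 + 1720/1473 = 3462224/2349435 ≈ 1.4736)
k + (((119 - 1*(-233)) - 1191) + 1482) = 3462224/2349435 + (((119 - 1*(-233)) - 1191) + 1482) = 3462224/2349435 + (((119 + 233) - 1191) + 1482) = 3462224/2349435 + ((352 - 1191) + 1482) = 3462224/2349435 + (-839 + 1482) = 3462224/2349435 + 643 = 1514148929/2349435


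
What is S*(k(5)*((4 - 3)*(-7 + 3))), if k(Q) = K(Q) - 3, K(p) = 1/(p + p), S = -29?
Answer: -1682/5 ≈ -336.40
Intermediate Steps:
K(p) = 1/(2*p)
k(Q) = -3 + 1/(2*Q) (k(Q) = 1/(2*Q) - 3 = -3 + 1/(2*Q))
S*(k(5)*((4 - 3)*(-7 + 3))) = -29*(-3 + (½)/5)*(4 - 3)*(-7 + 3) = -29*(-3 + (½)*(⅕))*1*(-4) = -29*(-3 + ⅒)*(-4) = -(-841)*(-4)/10 = -29*58/5 = -1682/5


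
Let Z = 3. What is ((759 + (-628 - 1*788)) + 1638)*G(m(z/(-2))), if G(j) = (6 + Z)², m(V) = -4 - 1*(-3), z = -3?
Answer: 79461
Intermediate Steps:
m(V) = -1 (m(V) = -4 + 3 = -1)
G(j) = 81 (G(j) = (6 + 3)² = 9² = 81)
((759 + (-628 - 1*788)) + 1638)*G(m(z/(-2))) = ((759 + (-628 - 1*788)) + 1638)*81 = ((759 + (-628 - 788)) + 1638)*81 = ((759 - 1416) + 1638)*81 = (-657 + 1638)*81 = 981*81 = 79461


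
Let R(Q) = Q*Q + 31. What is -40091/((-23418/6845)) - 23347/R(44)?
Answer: 539243094419/46063206 ≈ 11707.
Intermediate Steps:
R(Q) = 31 + Q² (R(Q) = Q² + 31 = 31 + Q²)
-40091/((-23418/6845)) - 23347/R(44) = -40091/((-23418/6845)) - 23347/(31 + 44²) = -40091/((-23418*1/6845)) - 23347/(31 + 1936) = -40091/(-23418/6845) - 23347/1967 = -40091*(-6845/23418) - 23347*1/1967 = 274422895/23418 - 23347/1967 = 539243094419/46063206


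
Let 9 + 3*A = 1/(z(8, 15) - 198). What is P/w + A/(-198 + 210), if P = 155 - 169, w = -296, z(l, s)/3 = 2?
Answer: -51877/255744 ≈ -0.20285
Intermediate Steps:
z(l, s) = 6 (z(l, s) = 3*2 = 6)
P = -14
A = -1729/576 (A = -3 + 1/(3*(6 - 198)) = -3 + (⅓)/(-192) = -3 + (⅓)*(-1/192) = -3 - 1/576 = -1729/576 ≈ -3.0017)
P/w + A/(-198 + 210) = -14/(-296) - 1729/(576*(-198 + 210)) = -14*(-1/296) - 1729/576/12 = 7/148 - 1729/576*1/12 = 7/148 - 1729/6912 = -51877/255744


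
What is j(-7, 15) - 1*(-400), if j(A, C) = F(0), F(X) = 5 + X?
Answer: 405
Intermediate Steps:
j(A, C) = 5 (j(A, C) = 5 + 0 = 5)
j(-7, 15) - 1*(-400) = 5 - 1*(-400) = 5 + 400 = 405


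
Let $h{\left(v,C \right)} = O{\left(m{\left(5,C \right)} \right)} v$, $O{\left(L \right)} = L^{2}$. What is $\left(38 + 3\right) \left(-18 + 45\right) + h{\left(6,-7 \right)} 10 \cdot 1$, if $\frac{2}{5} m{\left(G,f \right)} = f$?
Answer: $19482$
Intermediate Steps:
$m{\left(G,f \right)} = \frac{5 f}{2}$
$h{\left(v,C \right)} = \frac{25 v C^{2}}{4}$ ($h{\left(v,C \right)} = \left(\frac{5 C}{2}\right)^{2} v = \frac{25 C^{2}}{4} v = \frac{25 v C^{2}}{4}$)
$\left(38 + 3\right) \left(-18 + 45\right) + h{\left(6,-7 \right)} 10 \cdot 1 = \left(38 + 3\right) \left(-18 + 45\right) + \frac{25}{4} \cdot 6 \left(-7\right)^{2} \cdot 10 \cdot 1 = 41 \cdot 27 + \frac{25}{4} \cdot 6 \cdot 49 \cdot 10 = 1107 + \frac{3675}{2} \cdot 10 = 1107 + 18375 = 19482$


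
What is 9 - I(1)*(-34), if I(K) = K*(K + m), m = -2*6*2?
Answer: -773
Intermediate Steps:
m = -24 (m = -12*2 = -24)
I(K) = K*(-24 + K) (I(K) = K*(K - 24) = K*(-24 + K))
9 - I(1)*(-34) = 9 - (-24 + 1)*(-34) = 9 - (-23)*(-34) = 9 - 1*(-23)*(-34) = 9 + 23*(-34) = 9 - 782 = -773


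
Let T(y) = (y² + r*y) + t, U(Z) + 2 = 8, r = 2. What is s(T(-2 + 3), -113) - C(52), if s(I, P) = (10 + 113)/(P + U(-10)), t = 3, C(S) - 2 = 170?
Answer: -18527/107 ≈ -173.15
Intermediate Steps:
C(S) = 172 (C(S) = 2 + 170 = 172)
U(Z) = 6 (U(Z) = -2 + 8 = 6)
T(y) = 3 + y² + 2*y (T(y) = (y² + 2*y) + 3 = 3 + y² + 2*y)
s(I, P) = 123/(6 + P) (s(I, P) = (10 + 113)/(P + 6) = 123/(6 + P))
s(T(-2 + 3), -113) - C(52) = 123/(6 - 113) - 1*172 = 123/(-107) - 172 = 123*(-1/107) - 172 = -123/107 - 172 = -18527/107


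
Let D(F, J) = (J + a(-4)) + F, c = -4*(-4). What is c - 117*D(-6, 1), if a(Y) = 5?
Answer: 16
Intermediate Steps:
c = 16
D(F, J) = 5 + F + J (D(F, J) = (J + 5) + F = (5 + J) + F = 5 + F + J)
c - 117*D(-6, 1) = 16 - 117*(5 - 6 + 1) = 16 - 117*0 = 16 + 0 = 16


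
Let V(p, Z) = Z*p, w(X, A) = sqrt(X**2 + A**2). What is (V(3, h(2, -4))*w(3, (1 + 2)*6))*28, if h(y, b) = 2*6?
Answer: 3024*sqrt(37) ≈ 18394.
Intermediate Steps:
h(y, b) = 12
w(X, A) = sqrt(A**2 + X**2)
(V(3, h(2, -4))*w(3, (1 + 2)*6))*28 = ((12*3)*sqrt(((1 + 2)*6)**2 + 3**2))*28 = (36*sqrt((3*6)**2 + 9))*28 = (36*sqrt(18**2 + 9))*28 = (36*sqrt(324 + 9))*28 = (36*sqrt(333))*28 = (36*(3*sqrt(37)))*28 = (108*sqrt(37))*28 = 3024*sqrt(37)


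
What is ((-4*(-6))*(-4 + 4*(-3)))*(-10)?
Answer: 3840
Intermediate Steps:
((-4*(-6))*(-4 + 4*(-3)))*(-10) = (24*(-4 - 12))*(-10) = (24*(-16))*(-10) = -384*(-10) = 3840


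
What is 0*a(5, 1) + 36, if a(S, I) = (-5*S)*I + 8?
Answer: 36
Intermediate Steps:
a(S, I) = 8 - 5*I*S (a(S, I) = -5*I*S + 8 = 8 - 5*I*S)
0*a(5, 1) + 36 = 0*(8 - 5*1*5) + 36 = 0*(8 - 25) + 36 = 0*(-17) + 36 = 0 + 36 = 36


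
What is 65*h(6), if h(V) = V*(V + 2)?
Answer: 3120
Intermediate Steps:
h(V) = V*(2 + V)
65*h(6) = 65*(6*(2 + 6)) = 65*(6*8) = 65*48 = 3120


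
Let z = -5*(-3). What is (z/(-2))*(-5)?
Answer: 75/2 ≈ 37.500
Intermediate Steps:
z = 15
(z/(-2))*(-5) = (15/(-2))*(-5) = (15*(-1/2))*(-5) = -15/2*(-5) = 75/2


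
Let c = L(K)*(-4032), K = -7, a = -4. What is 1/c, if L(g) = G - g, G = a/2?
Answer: -1/20160 ≈ -4.9603e-5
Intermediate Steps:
G = -2 (G = -4/2 = -4*½ = -2)
L(g) = -2 - g
c = -20160 (c = (-2 - 1*(-7))*(-4032) = (-2 + 7)*(-4032) = 5*(-4032) = -20160)
1/c = 1/(-20160) = -1/20160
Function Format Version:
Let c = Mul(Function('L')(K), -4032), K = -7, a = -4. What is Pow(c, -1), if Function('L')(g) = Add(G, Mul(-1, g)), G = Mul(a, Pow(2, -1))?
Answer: Rational(-1, 20160) ≈ -4.9603e-5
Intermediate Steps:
G = -2 (G = Mul(-4, Pow(2, -1)) = Mul(-4, Rational(1, 2)) = -2)
Function('L')(g) = Add(-2, Mul(-1, g))
c = -20160 (c = Mul(Add(-2, Mul(-1, -7)), -4032) = Mul(Add(-2, 7), -4032) = Mul(5, -4032) = -20160)
Pow(c, -1) = Pow(-20160, -1) = Rational(-1, 20160)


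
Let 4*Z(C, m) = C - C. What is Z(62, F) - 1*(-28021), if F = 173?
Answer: 28021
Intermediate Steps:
Z(C, m) = 0 (Z(C, m) = (C - C)/4 = (¼)*0 = 0)
Z(62, F) - 1*(-28021) = 0 - 1*(-28021) = 0 + 28021 = 28021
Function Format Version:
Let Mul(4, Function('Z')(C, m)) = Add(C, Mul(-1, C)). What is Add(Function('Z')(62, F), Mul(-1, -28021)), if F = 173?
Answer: 28021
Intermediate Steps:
Function('Z')(C, m) = 0 (Function('Z')(C, m) = Mul(Rational(1, 4), Add(C, Mul(-1, C))) = Mul(Rational(1, 4), 0) = 0)
Add(Function('Z')(62, F), Mul(-1, -28021)) = Add(0, Mul(-1, -28021)) = Add(0, 28021) = 28021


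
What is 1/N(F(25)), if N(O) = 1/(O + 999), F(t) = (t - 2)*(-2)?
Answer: 953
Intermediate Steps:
F(t) = 4 - 2*t (F(t) = (-2 + t)*(-2) = 4 - 2*t)
N(O) = 1/(999 + O)
1/N(F(25)) = 1/(1/(999 + (4 - 2*25))) = 1/(1/(999 + (4 - 50))) = 1/(1/(999 - 46)) = 1/(1/953) = 953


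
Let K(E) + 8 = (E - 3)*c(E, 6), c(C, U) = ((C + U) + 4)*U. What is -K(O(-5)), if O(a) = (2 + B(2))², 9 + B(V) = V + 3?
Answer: -76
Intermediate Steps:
B(V) = -6 + V (B(V) = -9 + (V + 3) = -9 + (3 + V) = -6 + V)
O(a) = 4 (O(a) = (2 + (-6 + 2))² = (2 - 4)² = (-2)² = 4)
c(C, U) = U*(4 + C + U) (c(C, U) = (4 + C + U)*U = U*(4 + C + U))
K(E) = -8 + (-3 + E)*(60 + 6*E) (K(E) = -8 + (E - 3)*(6*(4 + E + 6)) = -8 + (-3 + E)*(6*(10 + E)) = -8 + (-3 + E)*(60 + 6*E))
-K(O(-5)) = -(-188 + 6*4² + 42*4) = -(-188 + 6*16 + 168) = -(-188 + 96 + 168) = -1*76 = -76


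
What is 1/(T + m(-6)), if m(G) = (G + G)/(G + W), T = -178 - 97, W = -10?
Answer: -4/1097 ≈ -0.0036463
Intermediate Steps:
T = -275
m(G) = 2*G/(-10 + G) (m(G) = (G + G)/(G - 10) = (2*G)/(-10 + G) = 2*G/(-10 + G))
1/(T + m(-6)) = 1/(-275 + 2*(-6)/(-10 - 6)) = 1/(-275 + 2*(-6)/(-16)) = 1/(-275 + 2*(-6)*(-1/16)) = 1/(-275 + ¾) = 1/(-1097/4) = -4/1097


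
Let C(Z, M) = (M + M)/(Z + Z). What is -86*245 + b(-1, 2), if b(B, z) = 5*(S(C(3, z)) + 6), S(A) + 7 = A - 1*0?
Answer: -63215/3 ≈ -21072.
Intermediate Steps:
C(Z, M) = M/Z (C(Z, M) = (2*M)/((2*Z)) = (2*M)*(1/(2*Z)) = M/Z)
S(A) = -7 + A (S(A) = -7 + (A - 1*0) = -7 + (A + 0) = -7 + A)
b(B, z) = -5 + 5*z/3 (b(B, z) = 5*((-7 + z/3) + 6) = 5*(-1 + z/3) = -5 + 5*z/3)
-86*245 + b(-1, 2) = -86*245 + (-5 + (5/3)*2) = -21070 + (-5 + 10/3) = -21070 - 5/3 = -63215/3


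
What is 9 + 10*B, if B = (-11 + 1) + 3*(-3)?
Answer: -181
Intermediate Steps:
B = -19 (B = -10 - 9 = -19)
9 + 10*B = 9 + 10*(-19) = 9 - 190 = -181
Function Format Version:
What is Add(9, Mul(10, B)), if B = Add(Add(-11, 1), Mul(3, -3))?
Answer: -181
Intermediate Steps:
B = -19 (B = Add(-10, -9) = -19)
Add(9, Mul(10, B)) = Add(9, Mul(10, -19)) = Add(9, -190) = -181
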